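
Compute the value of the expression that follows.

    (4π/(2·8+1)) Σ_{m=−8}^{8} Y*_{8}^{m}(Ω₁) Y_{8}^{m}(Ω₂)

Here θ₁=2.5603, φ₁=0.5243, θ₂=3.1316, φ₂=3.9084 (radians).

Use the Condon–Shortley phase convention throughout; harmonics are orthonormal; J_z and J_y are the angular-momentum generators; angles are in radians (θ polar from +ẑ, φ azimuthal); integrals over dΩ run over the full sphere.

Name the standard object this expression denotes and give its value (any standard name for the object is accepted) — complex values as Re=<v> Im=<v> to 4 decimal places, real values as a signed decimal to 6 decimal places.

Legendre polynomial (addition theorem), -0.173945

This sum is the spherical-harmonic addition theorem: it equals the Legendre polynomial P_l(cos γ) of the angle γ between the two directions.
Summing Y*_{l m}(θ₁,φ₁)·Y_{l m}(θ₂,φ₂) over m ∈ [−8, 8]; prefactor 4π/(2·8+1) = 0.739198:
  [-8]  conj(Y_{8,-8})(Ω₁) = -0.00211 - 0.00370j ; Y_{8,-8}(Ω₂) = 0.00000 + 0.00000j ; Δ = -0.00000 - 0.00000j
  [-7]  conj(Y_{8,-7})(Ω₁) = 0.02240 + 0.01308j ; Y_{8,-7}(Ω₂) = 0.00000 + 0.00000j ; Δ = 0.00000 + 0.00000j
  [-6]  conj(Y_{8,-6})(Ω₁) = -0.09779 - 0.00041j ; Y_{8,-6}(Ω₂) = -0.00000 + 0.00000j ; Δ = 0.00000 - 0.00000j
  [-5]  conj(Y_{8,-5})(Ω₁) = 0.22013 - 0.12606j ; Y_{8,-5}(Ω₂) = -0.00000 + 0.00000j ; Δ = -0.00000 + 0.00000j
  [-4]  conj(Y_{8,-4})(Ω₁) = -0.22485 + 0.38694j ; Y_{8,-4}(Ω₂) = -0.00000 - 0.00000j ; Δ = 0.00000 - 0.00000j
  [-3]  conj(Y_{8,-3})(Ω₁) = 0.00098 - 0.46734j ; Y_{8,-3}(Ω₂) = -0.00001 - 0.00001j ; Δ = -0.00000 + 0.00000j
  [-2]  conj(Y_{8,-2})(Ω₁) = 0.04920 + 0.08549j ; Y_{8,-2}(Ω₂) = 0.00004 - 0.00103j ; Δ = 0.00009 - 0.00005j
  [-1]  conj(Y_{8,-1})(Ω₁) = 0.33071 + 0.19124j ; Y_{8,-1}(Ω₂) = 0.03548 - 0.03418j ; Δ = 0.01827 - 0.00452j
  [+0]  conj(Y_{8,0})(Ω₁) = -0.23430 + 0.00000j ; Y_{8,0}(Ω₂) = 1.16102 + 0.00000j ; Δ = -0.27203 + 0.00000j
  [+1]  conj(Y_{8,1})(Ω₁) = -0.33071 + 0.19124j ; Y_{8,1}(Ω₂) = -0.03548 - 0.03418j ; Δ = 0.01827 + 0.00452j
  [+2]  conj(Y_{8,2})(Ω₁) = 0.04920 - 0.08549j ; Y_{8,2}(Ω₂) = 0.00004 + 0.00103j ; Δ = 0.00009 + 0.00005j
  [+3]  conj(Y_{8,3})(Ω₁) = -0.00098 - 0.46734j ; Y_{8,3}(Ω₂) = 0.00001 - 0.00001j ; Δ = -0.00000 - 0.00000j
  [+4]  conj(Y_{8,4})(Ω₁) = -0.22485 - 0.38694j ; Y_{8,4}(Ω₂) = -0.00000 + 0.00000j ; Δ = 0.00000 + 0.00000j
  [+5]  conj(Y_{8,5})(Ω₁) = -0.22013 - 0.12606j ; Y_{8,5}(Ω₂) = 0.00000 + 0.00000j ; Δ = -0.00000 - 0.00000j
  [+6]  conj(Y_{8,6})(Ω₁) = -0.09779 + 0.00041j ; Y_{8,6}(Ω₂) = -0.00000 - 0.00000j ; Δ = 0.00000 + 0.00000j
  [+7]  conj(Y_{8,7})(Ω₁) = -0.02240 + 0.01308j ; Y_{8,7}(Ω₂) = -0.00000 + 0.00000j ; Δ = 0.00000 - 0.00000j
  [+8]  conj(Y_{8,8})(Ω₁) = -0.00211 + 0.00370j ; Y_{8,8}(Ω₂) = 0.00000 - 0.00000j ; Δ = -0.00000 + 0.00000j
Σ over m = -0.23532 - 0.00000j; ×(4π/17) → -0.17394 - 0.00000j. Real part: -0.173945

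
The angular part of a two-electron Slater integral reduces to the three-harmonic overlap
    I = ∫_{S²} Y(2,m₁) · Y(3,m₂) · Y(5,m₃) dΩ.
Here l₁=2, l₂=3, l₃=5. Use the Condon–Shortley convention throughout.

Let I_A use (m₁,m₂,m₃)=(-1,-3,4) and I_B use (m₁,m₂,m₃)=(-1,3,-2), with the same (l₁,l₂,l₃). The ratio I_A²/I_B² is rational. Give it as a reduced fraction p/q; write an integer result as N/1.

12/1

Shared (l₁,l₂,l₃)=(2,3,5): N and (l;000)² cancel in I_A²/I_B².
A: Δ = 0!·4!·6!/11! = 1/2310; Racah Σ t=0..0: t=0:+1/4320 = 1/4320; ⇒ 3j(2 3 5; -1 -3 4)² = 2/55, sgn -1
B: Δ = 0!·4!·6!/11! = 1/2310; Racah Σ t=0..0: t=0:+1/4320 = 1/4320; ⇒ 3j(2 3 5; -1 3 -2)² = 1/330, sgn -1
I_A²/I_B² = (2/55)/(1/330) = 12/1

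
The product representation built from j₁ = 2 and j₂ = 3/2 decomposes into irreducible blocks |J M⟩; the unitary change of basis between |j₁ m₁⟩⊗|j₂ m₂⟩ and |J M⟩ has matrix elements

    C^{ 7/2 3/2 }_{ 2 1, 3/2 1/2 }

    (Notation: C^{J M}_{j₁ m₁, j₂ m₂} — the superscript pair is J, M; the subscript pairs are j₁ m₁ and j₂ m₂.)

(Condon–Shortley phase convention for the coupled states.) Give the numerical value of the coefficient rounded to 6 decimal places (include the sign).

triangle: 0!·4!·3!/8! = 144/40320
(j±m)!: 3!·1!·2!·1!·5!·2! = 2880
prefactor² = (2J+1)·Δ·N² = 576/7
  k=0: +1/(0!·0!·1!·2!·3!·1!) = 1/12
Σ = 1/12  ⇒  CG² = 576/7·(1/12)² = 4/7
CG = +√(4/7) = +0.755929

+√(4/7) = +0.755929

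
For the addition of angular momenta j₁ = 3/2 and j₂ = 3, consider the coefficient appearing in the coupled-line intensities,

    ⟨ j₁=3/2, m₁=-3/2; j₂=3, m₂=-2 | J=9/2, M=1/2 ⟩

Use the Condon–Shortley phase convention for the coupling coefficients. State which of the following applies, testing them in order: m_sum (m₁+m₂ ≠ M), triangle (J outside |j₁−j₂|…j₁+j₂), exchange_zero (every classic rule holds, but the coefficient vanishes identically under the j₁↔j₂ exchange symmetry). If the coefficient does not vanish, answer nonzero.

m-sum: m₁+m₂ = -3/2+(-2) = -7/2, M = 1/2  ✗ ⇒ coefficient is 0

m_sum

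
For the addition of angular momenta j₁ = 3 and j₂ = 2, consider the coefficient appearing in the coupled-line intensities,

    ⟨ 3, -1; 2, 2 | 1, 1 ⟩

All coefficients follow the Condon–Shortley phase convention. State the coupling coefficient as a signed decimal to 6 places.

+√(1/35) ≈ +0.169031

triangle: 4!*2!*0!/7! = 48/5040
(j±m)!: 2!*4!*4!*0!*2!*0! = 2304
prefactor² = (2J+1)*Δ*N² = 2304/35
  k=4: +1/(4!*0!*0!*0!*2!*0!) = 1/48
Σ = 1/48  ⇒  CG² = 2304/35*(1/48)² = 1/35
CG = +√(1/35) = +0.169031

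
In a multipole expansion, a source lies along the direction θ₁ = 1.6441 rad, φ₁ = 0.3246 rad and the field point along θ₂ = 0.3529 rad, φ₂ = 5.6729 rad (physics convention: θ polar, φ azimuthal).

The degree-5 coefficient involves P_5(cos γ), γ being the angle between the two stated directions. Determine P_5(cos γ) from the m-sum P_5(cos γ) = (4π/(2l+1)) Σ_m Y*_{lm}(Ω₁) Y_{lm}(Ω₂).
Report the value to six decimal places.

Term-by-term m-sum for l=5 (normalisation 4π/11 = 1.142397):
  m=-5: Y*=(-0.023895, 0.457310)  Y=(-0.002280, 0.000206)  product (-0.000040, -0.001047)
  m=-4: Y*=(-0.028610, -0.102422)  Y=(-0.015025, 0.012667)  product (0.001727, 0.001176)
  m=-3: Y*=(-0.183601, -0.270106)  Y=(-0.025432, 0.095579)  product (0.030486, -0.010679)
  m=-2: Y*=(0.096759, 0.073434)  Y=(0.107003, 0.292932)  product (-0.011158, 0.036201)
  m=-1: Y*=(0.280190, 0.094285)  Y=(0.449482, 0.314342)  product (0.096303, 0.130455)
  m=+0: Y*=(-0.125278, -0.000000)  Y=(0.242484, 0.000000)  product (-0.030378, -0.000000)
  m=+1: Y*=(-0.280190, 0.094285)  Y=(-0.449482, 0.314342)  product (0.096303, -0.130455)
  m=+2: Y*=(0.096759, -0.073434)  Y=(0.107003, -0.292932)  product (-0.011158, -0.036201)
  m=+3: Y*=(0.183601, -0.270106)  Y=(0.025432, 0.095579)  product (0.030486, 0.010679)
  m=+4: Y*=(-0.028610, 0.102422)  Y=(-0.015025, -0.012667)  product (0.001727, -0.001176)
  m=+5: Y*=(0.023895, 0.457310)  Y=(0.002280, 0.000206)  product (-0.000040, 0.001047)
Σ over m = (0.204259, 0.000000); ×(4π/11) → (0.233345, 0.000000). Real part: 0.233345

0.233345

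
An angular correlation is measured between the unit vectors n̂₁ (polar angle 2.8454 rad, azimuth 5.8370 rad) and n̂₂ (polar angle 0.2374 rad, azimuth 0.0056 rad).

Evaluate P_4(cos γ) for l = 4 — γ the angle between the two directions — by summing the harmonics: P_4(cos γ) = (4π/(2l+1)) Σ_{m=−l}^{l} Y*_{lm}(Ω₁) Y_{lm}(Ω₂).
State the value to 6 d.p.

Term-by-term m-sum for l=4 (normalisation 4π/9 = 1.396263):
  m=-4: Y*=-0.000682-0.003139i  Y=+0.001353-0.000030i  product -0.000001-0.000004i
  m=-3: Y*=-0.006852+0.028970i  Y=+0.015822-0.000266i  product -0.000101+0.000460i
  m=-2: Y*=+0.096646-0.119899i  Y=+0.103841-0.001163i  product +0.009896-0.012563i
  m=-1: Y*=-0.405517+0.193983i  Y=+0.390681-0.002188i  product -0.158004+0.076673i
  m=+0: Y*=+0.512664-0.000000i  Y=+0.623579+0.000000i  product +0.319687+0.000000i
  m=+1: Y*=+0.405517+0.193983i  Y=-0.390681-0.002188i  product -0.158004-0.076673i
  m=+2: Y*=+0.096646+0.119899i  Y=+0.103841+0.001163i  product +0.009896+0.012563i
  m=+3: Y*=+0.006852+0.028970i  Y=-0.015822-0.000266i  product -0.000101-0.000460i
  m=+4: Y*=-0.000682+0.003139i  Y=+0.001353+0.000030i  product -0.000001+0.000004i
Accumulated sum +0.023269-0.000000i; after 4π/(2l+1) scaling, +0.032489-0.000000i ⇒ P_4 = 0.032489

0.032489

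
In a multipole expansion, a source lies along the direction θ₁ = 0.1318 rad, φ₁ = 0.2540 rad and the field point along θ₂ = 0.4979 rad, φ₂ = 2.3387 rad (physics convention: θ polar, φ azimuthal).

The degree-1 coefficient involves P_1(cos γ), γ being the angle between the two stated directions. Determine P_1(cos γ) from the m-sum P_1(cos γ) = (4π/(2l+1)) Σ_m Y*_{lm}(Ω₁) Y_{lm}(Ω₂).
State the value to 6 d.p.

0.840114

Term-by-term m-sum for l=1 (normalisation 4π/3 = 4.188790):
  m=-1: Y*=0.04395 + 0.01141j  Y=-0.11461 - 0.11870j  product -0.00368 - 0.00652j
  m=+0: Y*=0.48436 + 0.00000j  Y=0.42928 + 0.00000j  product 0.20793 + 0.00000j
  m=+1: Y*=-0.04395 + 0.01141j  Y=0.11461 - 0.11870j  product -0.00368 + 0.00652j
Σ over m = 0.20056 + 0.00000j; ×(4π/3) → 0.84011 + 0.00000j. Real part: 0.840114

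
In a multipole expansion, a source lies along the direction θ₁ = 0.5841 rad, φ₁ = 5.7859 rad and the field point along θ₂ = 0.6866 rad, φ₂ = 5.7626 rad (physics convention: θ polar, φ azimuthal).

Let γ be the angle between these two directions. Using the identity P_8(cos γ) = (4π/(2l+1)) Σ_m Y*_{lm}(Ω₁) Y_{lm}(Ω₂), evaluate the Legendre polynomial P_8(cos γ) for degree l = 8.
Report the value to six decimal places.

0.816457

Term-by-term m-sum for l=8 (normalisation 4π/17 = 0.739198):
  m=-8: Y*=-0.002953+0.003272i  Y=-0.006999-0.011474i  product +0.000058+0.000011i
  m=-7: Y*=-0.025150+0.008879i  Y=-0.057481-0.031589i  product +0.001726+0.000284i
  m=-6: Y*=-0.098667-0.015708i  Y=-0.194695+0.003521i  product +0.019265+0.002711i
  m=-5: Y*=-0.204035-0.156778i  Y=-0.330030+0.197232i  product +0.098259+0.011499i
  m=-4: Y*=-0.182814-0.411198i  Y=-0.232764+0.414623i  product +0.213045+0.019913i
  m=-3: Y*=+0.036553-0.462086i  Y=+0.002181+0.241214i  product +0.111541+0.007809i
  m=-2: Y*=+0.048391-0.074472i  Y=-0.119231-0.203670i  product -0.020937-0.000976i
  m=-1: Y*=-0.339123+0.184070i  Y=-0.322625-0.184974i  product +0.143458+0.003343i
  m=+0: Y*=-0.225153-0.000000i  Y=+0.125758+0.000000i  product -0.028315-0.000000i
  m=+1: Y*=+0.339123+0.184070i  Y=+0.322625-0.184974i  product +0.143458-0.003343i
  m=+2: Y*=+0.048391+0.074472i  Y=-0.119231+0.203670i  product -0.020937+0.000976i
  m=+3: Y*=-0.036553-0.462086i  Y=-0.002181+0.241214i  product +0.111541-0.007809i
  m=+4: Y*=-0.182814+0.411198i  Y=-0.232764-0.414623i  product +0.213045-0.019913i
  m=+5: Y*=+0.204035-0.156778i  Y=+0.330030+0.197232i  product +0.098259-0.011499i
  m=+6: Y*=-0.098667+0.015708i  Y=-0.194695-0.003521i  product +0.019265-0.002711i
  m=+7: Y*=+0.025150+0.008879i  Y=+0.057481-0.031589i  product +0.001726-0.000284i
  m=+8: Y*=-0.002953-0.003272i  Y=-0.006999+0.011474i  product +0.000058-0.000011i
Σ over m = +1.104516+0.000000i; ×(4π/17) → +0.816457+0.000000i. Real part: 0.816457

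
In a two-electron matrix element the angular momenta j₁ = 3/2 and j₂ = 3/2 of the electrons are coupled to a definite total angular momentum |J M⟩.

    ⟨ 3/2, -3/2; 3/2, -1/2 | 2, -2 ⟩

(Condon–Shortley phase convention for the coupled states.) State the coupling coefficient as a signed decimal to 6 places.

triangle: 1!*2!*2!/6! = 4/720
(j±m)!: 0!*3!*1!*2!*0!*4! = 288
prefactor² = (2J+1)*Δ*N² = 8
  k=1: −1/(1!*0!*2!*0!*0!*2!) = -1/4
Σ = -1/4  ⇒  CG² = 8*(-1/4)² = 1/2
CG = −√(1/2) = -0.707107

-0.707107  (= −√(1/2))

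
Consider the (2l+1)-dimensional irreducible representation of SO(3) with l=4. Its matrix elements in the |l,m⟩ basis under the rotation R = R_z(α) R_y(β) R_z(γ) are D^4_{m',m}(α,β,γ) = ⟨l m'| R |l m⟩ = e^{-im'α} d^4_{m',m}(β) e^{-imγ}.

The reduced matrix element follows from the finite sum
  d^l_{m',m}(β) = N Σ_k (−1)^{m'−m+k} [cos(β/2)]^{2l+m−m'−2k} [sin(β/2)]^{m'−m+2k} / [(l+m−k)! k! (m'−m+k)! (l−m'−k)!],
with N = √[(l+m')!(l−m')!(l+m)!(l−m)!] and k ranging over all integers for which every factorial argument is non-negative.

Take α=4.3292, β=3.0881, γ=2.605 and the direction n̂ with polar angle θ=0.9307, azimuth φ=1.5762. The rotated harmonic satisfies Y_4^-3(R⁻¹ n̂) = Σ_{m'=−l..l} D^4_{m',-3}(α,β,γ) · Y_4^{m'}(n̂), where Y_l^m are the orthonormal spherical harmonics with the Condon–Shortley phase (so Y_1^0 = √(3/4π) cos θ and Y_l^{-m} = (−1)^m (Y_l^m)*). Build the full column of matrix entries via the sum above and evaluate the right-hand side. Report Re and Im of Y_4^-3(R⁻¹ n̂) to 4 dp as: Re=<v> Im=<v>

Need the full column D^4_{m',-3} for m'=−4..4 at α=4.3292, β=3.0881, γ=2.6050.
cos(β/2)=0.026743, sin(β/2)=0.999642
d^4_{-4,-3}: single k=1 term ⇒ +0.000000;  D = +0.000000-0.000000i
d^4_{-3,-3}: k∈[0..1] ⇒ +0.000000 -0.000000 = -0.000000;  D = +0.000000-0.000000i
d^4_{-2,-3}: k∈[0..1] ⇒ -0.000000 +0.000000 = +0.000000;  D = -0.000000-0.000000i
d^4_{-1,-3}: k∈[0..1] ⇒ +0.000000 -0.000007 = -0.000007;  D = -0.000006+0.000003i
d^4_{0,-3}: k∈[0..1] ⇒ -0.000000 +0.000226 = +0.000226;  D = +0.000009+0.000226i
d^4_{1,-3}: k∈[0..1] ⇒ +0.000007 -0.005665 = -0.005658;  D = +0.005326+0.001909i
d^4_{2,-3}: k∈[0..1] ⇒ -0.000214 +0.099813 = +0.099599;  D = +0.066226-0.074391i
d^4_{3,-3}: k∈[0..1] ⇒ +0.004996 -0.997142 = -0.992147;  D = -0.440649-0.888923i
d^4_{4,-3}: single k=0 term ⇒ -0.075452;  D = +0.075228-0.005806i
Y_4^{m'}(θ=0.9307,φ=1.5762) and Σ D·Y over m':
  (+0.0000-0.0000i)·(+0.1831-0.0040i)  (+0.0000-0.0000i)·(+0.0063+0.3856i)  (-0.0000-0.0000i)·(-0.3221+0.0035i)  (-0.0000+0.0000i)·(+0.0006+0.1140i)  (+0.0000+0.0002i)·(-0.3436+0.0000i)  (+0.0053+0.0019i)·(-0.0006+0.1140i)  (+0.0662-0.0744i)·(-0.3221-0.0035i)  (-0.4406-0.8889i)·(-0.0063+0.3856i)  (+0.0752-0.0058i)·(+0.1831+0.0040i)
Y_4^-3(R⁻¹ n̂) = +0.337544-0.140881i

Re=0.3375 Im=-0.1409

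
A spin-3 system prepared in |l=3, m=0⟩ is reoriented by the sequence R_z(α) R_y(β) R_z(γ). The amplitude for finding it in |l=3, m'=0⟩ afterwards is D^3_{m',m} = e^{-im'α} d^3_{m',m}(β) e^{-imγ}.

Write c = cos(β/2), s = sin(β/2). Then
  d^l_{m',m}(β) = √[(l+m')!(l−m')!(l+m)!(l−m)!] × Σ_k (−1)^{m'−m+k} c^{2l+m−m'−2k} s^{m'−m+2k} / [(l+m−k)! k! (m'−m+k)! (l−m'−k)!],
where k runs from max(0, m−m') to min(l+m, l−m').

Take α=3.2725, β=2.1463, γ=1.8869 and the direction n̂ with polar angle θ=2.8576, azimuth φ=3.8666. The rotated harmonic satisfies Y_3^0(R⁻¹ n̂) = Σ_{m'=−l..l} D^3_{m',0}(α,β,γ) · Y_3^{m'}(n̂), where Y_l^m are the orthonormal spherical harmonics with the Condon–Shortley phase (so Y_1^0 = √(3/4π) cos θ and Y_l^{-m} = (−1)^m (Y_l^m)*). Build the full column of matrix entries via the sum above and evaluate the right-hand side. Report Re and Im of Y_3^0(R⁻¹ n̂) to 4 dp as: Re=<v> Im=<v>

Need the full column D^3_{m',0} for m'=−3..3 at α=3.2725, β=2.1463, γ=1.8869.
cos(β/2)=0.477359, sin(β/2)=0.878709
d^3_{-3,0}: single k=3 term ⇒ +0.330053;  D = -0.304927-0.126313i
d^3_{-2,0}: k∈[2..3] ⇒ +0.219599 -0.744097 = -0.524499;  D = -0.506625-0.135758i
d^3_{-1,0}: k∈[1..3] ⇒ +0.075450 -0.766974 +0.866283 = +0.174758;  D = -0.173263-0.022812i
d^3_{0,0}: k∈[0..3] ⇒ +0.011832 -0.360837 +1.222676 -0.460330 = +0.413342;  D = +0.413342+0.000000i
d^3_{1,0}: k∈[0..2] ⇒ -0.075450 +0.766974 -0.866283 = -0.174758;  D = +0.173263-0.022812i
d^3_{2,0}: k∈[0..1] ⇒ +0.219599 -0.744097 = -0.524499;  D = -0.506625+0.135758i
d^3_{3,0}: single k=0 term ⇒ -0.330053;  D = +0.304927-0.126313i
Y_3^{m'}(θ=2.8576,φ=3.8666) and Σ D·Y over m':
  (-0.3049-0.1263i)·(+0.0052+0.0076i)  (-0.5066-0.1358i)·(-0.0093+0.0765i)  (-0.1733-0.0228i)·(-0.2445+0.2166i)  (+0.4133+0.0000i)·(-0.5758+0.0000i)  (+0.1733-0.0228i)·(+0.2445+0.2166i)  (-0.5066+0.1358i)·(-0.0093-0.0765i)  (+0.3049-0.1263i)·(-0.0052+0.0076i)
Y_3^0(R⁻¹ n̂) = -0.114517+0.000000i

Re=-0.1145 Im=0.0000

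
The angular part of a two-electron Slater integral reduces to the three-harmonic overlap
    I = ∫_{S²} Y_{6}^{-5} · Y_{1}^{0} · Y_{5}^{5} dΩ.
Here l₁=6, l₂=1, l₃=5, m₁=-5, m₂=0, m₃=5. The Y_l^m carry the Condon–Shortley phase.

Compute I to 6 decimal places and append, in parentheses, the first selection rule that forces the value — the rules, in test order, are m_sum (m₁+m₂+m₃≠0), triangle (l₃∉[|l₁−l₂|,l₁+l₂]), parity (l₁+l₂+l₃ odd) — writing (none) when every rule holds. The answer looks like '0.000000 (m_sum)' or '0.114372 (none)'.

Checks pass: Σm=0; 12 even; l₃=5∈[5,7].
(2·6+1)(2·1+1)(2·5+1) = 429
Δ: 2! 10! 0! / 13! → 1/858
sum: t=1:−1/14400 = -1/14400
3j²(6 1 5; 0 0 0) = Δ·Π!·Σ² = 6/143  (sign +1)
sum: t=1:−1/3628800 = -1/3628800
3j²(6 1 5; -5 0 5) = Δ·Π!·Σ² = 1/78  (sign -1)
combine: 4πI² = 429·6/143·1/78 = 3/13
take √, sign -1: I = -0.13551395
No selection rule forces the value: the integral is nonzero (none).

-0.135514 (none)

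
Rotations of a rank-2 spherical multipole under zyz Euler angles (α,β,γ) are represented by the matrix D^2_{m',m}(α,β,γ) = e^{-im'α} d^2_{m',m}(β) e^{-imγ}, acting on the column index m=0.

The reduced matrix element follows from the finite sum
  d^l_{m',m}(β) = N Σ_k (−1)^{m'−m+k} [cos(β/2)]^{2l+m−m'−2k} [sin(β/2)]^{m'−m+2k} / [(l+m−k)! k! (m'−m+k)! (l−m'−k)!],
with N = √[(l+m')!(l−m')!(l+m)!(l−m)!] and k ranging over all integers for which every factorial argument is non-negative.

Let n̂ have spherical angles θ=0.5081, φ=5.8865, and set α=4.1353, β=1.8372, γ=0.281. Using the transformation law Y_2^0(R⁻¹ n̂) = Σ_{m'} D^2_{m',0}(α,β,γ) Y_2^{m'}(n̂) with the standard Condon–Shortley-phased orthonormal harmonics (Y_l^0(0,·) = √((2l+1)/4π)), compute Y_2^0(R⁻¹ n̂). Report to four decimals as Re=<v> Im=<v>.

Re=-0.2220 Im=0.0000

Need the full column D^2_{m',0} for m'=−2..2 at α=4.1353, β=1.8372, γ=0.2810.
cos(β/2)=0.606933, sin(β/2)=0.794753
d^2_{-2,0}: single k=2 term ⇒ +0.569930;  D = -0.230634+0.521180i
d^2_{-1,0}: k∈[1..2] ⇒ +0.435242 -0.746299 = -0.311057;  D = +0.169708+0.260682i
d^2_{0,0}: k∈[0..2] ⇒ +0.135695 -0.930692 +0.398959 = -0.396038;  D = -0.396038+0.000000i
d^2_{1,0}: k∈[0..1] ⇒ -0.435242 +0.746299 = +0.311057;  D = -0.169708+0.260682i
d^2_{2,0}: single k=0 term ⇒ +0.569930;  D = -0.230634-0.521180i
Y_2^{m'}(θ=0.5081,φ=5.8865) and Σ D·Y over m':
  (-0.2306+0.5212i)·(+0.0641+0.0652i)  (+0.1697+0.2607i)·(+0.3029+0.1269i)  (-0.3960+0.0000i)·(+0.4068+0.0000i)  (-0.1697+0.2607i)·(-0.3029+0.1269i)  (-0.2306-0.5212i)·(+0.0641-0.0652i)
Y_2^0(R⁻¹ n̂) = -0.221971+0.000000i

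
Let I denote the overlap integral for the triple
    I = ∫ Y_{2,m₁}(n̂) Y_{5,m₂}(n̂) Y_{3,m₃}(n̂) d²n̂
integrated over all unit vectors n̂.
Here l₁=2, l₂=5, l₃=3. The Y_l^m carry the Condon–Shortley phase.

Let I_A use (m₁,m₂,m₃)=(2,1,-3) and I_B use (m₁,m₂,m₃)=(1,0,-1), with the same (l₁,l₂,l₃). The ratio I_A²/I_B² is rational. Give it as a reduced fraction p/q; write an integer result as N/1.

1/50

Shared (l₁,l₂,l₃)=(2,5,3): N and (l;000)² cancel in I_A²/I_B².
A: Δ = 4!·0!·6!/11! = 1/2310; Racah Σ t=0..0: t=0:+1/17280 = 1/17280; ⇒ 3j(2 5 3; 2 1 -3)² = 1/2310, sgn +1
B: Δ = 4!·0!·6!/11! = 1/2310; Racah Σ t=1..1: t=1:−1/288 = -1/288; ⇒ 3j(2 5 3; 1 0 -1)² = 5/231, sgn -1
I_A²/I_B² = (1/2310)/(5/231) = 1/50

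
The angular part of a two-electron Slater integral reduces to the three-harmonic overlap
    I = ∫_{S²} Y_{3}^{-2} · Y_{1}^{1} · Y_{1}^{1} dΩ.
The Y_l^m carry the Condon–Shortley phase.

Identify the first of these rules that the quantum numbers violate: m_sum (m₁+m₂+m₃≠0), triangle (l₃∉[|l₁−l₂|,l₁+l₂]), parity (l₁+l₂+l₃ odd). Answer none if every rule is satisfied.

triangle

Σmᵢ = 0  ✓
l₃∈[|l₁−l₂|,l₁+l₂]=[2,4] required, l₃=1 fails  ✗
Σlᵢ = 5 ⇒ odd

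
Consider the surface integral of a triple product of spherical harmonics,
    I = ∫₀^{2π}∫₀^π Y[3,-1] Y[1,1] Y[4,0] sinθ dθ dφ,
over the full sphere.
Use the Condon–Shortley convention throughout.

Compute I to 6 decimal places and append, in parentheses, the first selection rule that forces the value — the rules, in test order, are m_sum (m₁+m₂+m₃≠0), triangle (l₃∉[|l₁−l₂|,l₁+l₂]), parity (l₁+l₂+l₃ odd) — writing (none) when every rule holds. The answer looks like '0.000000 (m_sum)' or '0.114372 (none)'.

0.150786 (none)

Rules hold: Σm=0, L=8 even, 2≤4≤4.
N = 7·3·9 = 189
Δ = 0!·6!·2!/9! = 1/252
Racah Σ t=0..0: t=0:+1/36 = 1/36
⇒ 3j(3 1 4; 0 0 0)² = 4/63, sgn +1
Racah Σ t=0..0: t=0:+1/96 = 1/96
⇒ 3j(3 1 4; -1 1 0)² = 1/42, sgn +1
4πI² = N·(3j₀)²·(3jₘ)² = 2/7
I = +1·√(0.285714/4π) = 0.15078601
No selection rule forces the value: the integral is nonzero (none).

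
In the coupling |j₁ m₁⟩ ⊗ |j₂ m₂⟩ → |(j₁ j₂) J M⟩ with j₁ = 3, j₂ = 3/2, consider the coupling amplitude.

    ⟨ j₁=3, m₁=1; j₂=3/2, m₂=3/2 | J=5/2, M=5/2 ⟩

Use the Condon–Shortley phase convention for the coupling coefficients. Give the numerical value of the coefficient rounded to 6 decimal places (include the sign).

triangle: 2!·4!·1!/8! = 48/40320
(j±m)!: 4!·2!·3!·0!·5!·0! = 34560
prefactor² = (2J+1)·Δ·N² = 1728/7
  k=2: +1/(2!·0!·0!·1!·4!·0!) = 1/48
Σ = 1/48  ⇒  CG² = 1728/7·(1/48)² = 3/28
CG = +√(3/28) = +0.327327

+√(3/28) ≈ +0.327327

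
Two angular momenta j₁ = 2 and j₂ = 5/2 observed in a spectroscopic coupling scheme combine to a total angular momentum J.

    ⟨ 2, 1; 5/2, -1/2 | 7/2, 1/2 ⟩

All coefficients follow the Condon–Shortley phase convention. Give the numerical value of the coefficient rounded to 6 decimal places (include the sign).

√[8·1!3!4!/9! · 3!1!2!3!4!3!] = √(1152/35)
  +(−1)^0/∏(0,1,1,2,2,2)! = 1/8  (running 1/8)
  +(−1)^1/∏(1,0,0,1,3,3)! = -1/36  (running 7/72)
⟨..|..⟩ = √(1152/35)·(7/72) = +0.557773

+√(14/45) ≈ +0.557773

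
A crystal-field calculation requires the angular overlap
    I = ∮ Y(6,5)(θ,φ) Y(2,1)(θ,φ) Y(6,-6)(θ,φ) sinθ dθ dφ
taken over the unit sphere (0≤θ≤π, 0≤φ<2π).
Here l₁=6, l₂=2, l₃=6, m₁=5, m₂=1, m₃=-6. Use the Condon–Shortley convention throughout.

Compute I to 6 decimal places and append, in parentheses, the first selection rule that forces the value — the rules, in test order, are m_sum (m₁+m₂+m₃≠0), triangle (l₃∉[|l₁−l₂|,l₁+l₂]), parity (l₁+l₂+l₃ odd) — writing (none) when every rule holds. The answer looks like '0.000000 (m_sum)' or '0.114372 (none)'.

Checks pass: Σm=0; 14 even; l₃=6∈[4,8].
(2·6+1)(2·2+1)(2·6+1) = 845
Δ: 2! 10! 2! / 15! → 1/90090
sum: t=0:+1/69120 t=1:−1/14400 t=2:+1/69120 = -7/172800
3j²(6 2 6; 0 0 0) = Δ·Π!·Σ² = 14/715  (sign -1)
sum: t=1:−1/7257600 = -1/7257600
3j²(6 2 6; 5 1 -6) = Δ·Π!·Σ² = 11/455  (sign -1)
combine: 4πI² = 845·14/715·11/455 = 2/5
take √, sign +1: I = 0.17841241
No selection rule forces the value: the integral is nonzero (none).

0.178412 (none)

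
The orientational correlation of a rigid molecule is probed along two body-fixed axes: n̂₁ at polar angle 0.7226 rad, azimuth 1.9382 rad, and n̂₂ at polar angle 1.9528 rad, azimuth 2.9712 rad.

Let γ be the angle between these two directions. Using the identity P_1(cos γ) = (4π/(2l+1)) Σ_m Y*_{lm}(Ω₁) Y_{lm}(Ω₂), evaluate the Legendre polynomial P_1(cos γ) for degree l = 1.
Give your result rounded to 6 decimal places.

0.034730

Summing Y*_{l m}(θ₁,φ₁)·Y_{l m}(θ₂,φ₂) over m ∈ [−1, 1]; prefactor 4π/(2·1+1) = 4.188790:
  term(m=-1) = 0.03752 - 0.06291j   from Y*(Ω₁)=-0.08207 + 0.21324j, Y(Ω₂)=-0.31595 - 0.05436j
  term(m=+0) = -0.06675 + 0.00000j   from Y*(Ω₁)=0.36650 + 0.00000j, Y(Ω₂)=-0.18214 + 0.00000j
  term(m=+1) = 0.03752 + 0.06291j   from Y*(Ω₁)=0.08207 + 0.21324j, Y(Ω₂)=0.31595 - 0.05436j
Σ over m = 0.00829 + 0.00000j; ×(4π/3) → 0.03473 + 0.00000j. Real part: 0.034730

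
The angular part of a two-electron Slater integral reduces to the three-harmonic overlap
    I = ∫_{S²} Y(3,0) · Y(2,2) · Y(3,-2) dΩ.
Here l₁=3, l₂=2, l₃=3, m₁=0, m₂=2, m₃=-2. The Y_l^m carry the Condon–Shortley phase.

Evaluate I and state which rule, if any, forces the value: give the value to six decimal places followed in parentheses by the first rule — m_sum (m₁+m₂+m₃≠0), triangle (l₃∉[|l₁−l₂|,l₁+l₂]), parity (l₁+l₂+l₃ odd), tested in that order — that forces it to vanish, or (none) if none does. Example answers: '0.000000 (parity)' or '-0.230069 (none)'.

-0.188063 (none)

Rules hold: Σm=0, L=8 even, 1≤3≤5.
N = 7·5·7 = 245
Δ = 2!·4!·2!/9! = 1/3780
Racah Σ t=0..2: t=0:+1/24 t=1:−1/4 t=2:+1/24 = -1/6
⇒ 3j(3 2 3; 0 0 0)² = 4/105, sgn +1
Racah Σ t=2..2: t=2:+1/24 = 1/24
⇒ 3j(3 2 3; 0 2 -2)² = 1/21, sgn -1
4πI² = N·(3j₀)²·(3jₘ)² = 4/9
I = -1·√(0.444444/4π) = -0.18806319
No selection rule forces the value: the integral is nonzero (none).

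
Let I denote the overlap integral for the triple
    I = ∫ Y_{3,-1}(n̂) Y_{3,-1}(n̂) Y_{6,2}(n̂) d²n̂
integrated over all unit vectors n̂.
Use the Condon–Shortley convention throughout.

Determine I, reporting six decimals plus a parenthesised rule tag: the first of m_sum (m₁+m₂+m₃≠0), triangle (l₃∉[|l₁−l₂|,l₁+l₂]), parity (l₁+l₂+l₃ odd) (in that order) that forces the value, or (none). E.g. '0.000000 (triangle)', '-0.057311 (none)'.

m-sum 0 ✓  L=12 even ✓  0≤6≤6 ✓
Π(2lᵢ+1) = 7×7×13 = 637
triangle coeff Δ(3,3,6) = 1/12012
Σ_t [0,0]: t=0:+1/1296 = 1/1296
(3j)²=100/3003 [(3 3 6; 0 0 0)], sign=+1
Σ_t [0,0]: t=0:+1/2304 = 1/2304
(3j)²=5/143 [(3 3 6; -1 -1 2)], sign=+1
⇒ 4πI² = 3500/4719
I = (+1)√(3500/4719/(4π)) = 0.24294284
No selection rule forces the value: the integral is nonzero (none).

0.242943 (none)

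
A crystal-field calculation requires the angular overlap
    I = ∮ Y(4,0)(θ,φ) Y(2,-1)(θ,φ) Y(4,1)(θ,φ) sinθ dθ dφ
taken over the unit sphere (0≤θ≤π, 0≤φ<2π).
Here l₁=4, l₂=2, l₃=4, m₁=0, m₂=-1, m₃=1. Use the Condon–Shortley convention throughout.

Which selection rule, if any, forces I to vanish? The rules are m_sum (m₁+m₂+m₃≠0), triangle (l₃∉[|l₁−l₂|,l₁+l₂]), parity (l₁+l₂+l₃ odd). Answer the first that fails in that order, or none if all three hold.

none

m₁+m₂+m₃ = 0 − 1 + 1 = 0  ✓
triangle: |4−2|=2 ≤ l₃=4 ≤ 4+2=6  ✓
parity: l₁+l₂+l₃ = 10 is even  ✓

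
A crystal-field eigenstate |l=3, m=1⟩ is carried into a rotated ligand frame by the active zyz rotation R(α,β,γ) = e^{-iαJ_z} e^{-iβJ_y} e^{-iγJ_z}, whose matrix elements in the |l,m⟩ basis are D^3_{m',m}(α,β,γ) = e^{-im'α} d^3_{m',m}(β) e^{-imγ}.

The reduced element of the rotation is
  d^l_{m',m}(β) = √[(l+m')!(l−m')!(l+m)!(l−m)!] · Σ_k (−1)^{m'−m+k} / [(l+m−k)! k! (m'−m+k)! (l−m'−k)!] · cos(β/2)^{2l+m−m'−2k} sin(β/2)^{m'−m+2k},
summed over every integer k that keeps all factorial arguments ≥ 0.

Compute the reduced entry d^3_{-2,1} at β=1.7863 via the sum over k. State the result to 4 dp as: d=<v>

d=0.1680

d^3_{-2,1}(β=1.7863) via the finite sum:
Half-angle: c=0.626961, s=0.779051. N=√(1·120·24·2)=75.894664
k∈{3,4} keeps every argument non-negative
  k=3: (−1)^0·75.8947/(12)·0.6270^3·0.7791^3 = +0.736968
  k=4: (−1)^1·75.8947/(24)·0.6270^1·0.7791^5 = -0.568943
d^3_{-2,1}(1.7863) = +0.736968 -0.568943 = +0.168025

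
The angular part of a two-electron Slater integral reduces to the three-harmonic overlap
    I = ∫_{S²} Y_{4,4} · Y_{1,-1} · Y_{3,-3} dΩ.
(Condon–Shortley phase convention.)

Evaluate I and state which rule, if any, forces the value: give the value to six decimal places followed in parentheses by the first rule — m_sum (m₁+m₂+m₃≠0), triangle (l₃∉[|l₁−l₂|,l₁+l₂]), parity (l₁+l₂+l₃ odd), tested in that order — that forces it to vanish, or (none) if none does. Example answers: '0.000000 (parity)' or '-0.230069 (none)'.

0.325735 (none)

m-sum 0 ✓  L=8 even ✓  3≤3≤5 ✓
Π(2lᵢ+1) = 9×3×7 = 189
triangle coeff Δ(4,1,3) = 1/252
Σ_t [1,1]: t=1:−1/36 = -1/36
(3j)²=4/63 [(4 1 3; 0 0 0)], sign=+1
Σ_t [0,0]: t=0:+1/1440 = 1/1440
(3j)²=1/9 [(4 1 3; 4 -1 -3)], sign=+1
⇒ 4πI² = 4/3
I = (+1)√(4/3/(4π)) = 0.32573501
No selection rule forces the value: the integral is nonzero (none).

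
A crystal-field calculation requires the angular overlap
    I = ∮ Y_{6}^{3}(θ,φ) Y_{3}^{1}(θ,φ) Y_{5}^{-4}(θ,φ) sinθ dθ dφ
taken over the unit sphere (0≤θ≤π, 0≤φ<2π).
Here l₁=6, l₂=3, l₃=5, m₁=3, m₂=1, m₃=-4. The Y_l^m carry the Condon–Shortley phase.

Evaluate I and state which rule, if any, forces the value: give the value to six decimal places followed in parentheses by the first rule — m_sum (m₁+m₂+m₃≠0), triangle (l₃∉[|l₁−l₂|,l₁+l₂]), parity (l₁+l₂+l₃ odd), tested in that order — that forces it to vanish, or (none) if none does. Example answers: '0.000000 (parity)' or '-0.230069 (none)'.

0.176531 (none)

Rules hold: Σm=0, L=14 even, 3≤5≤9.
N = 13·7·11 = 1001
Δ = 4!·8!·2!/15! = 1/675675
Racah Σ t=1..3: t=1:−1/8640 t=2:+1/2304 t=3:−1/8640 = 7/34560
⇒ 3j(6 3 5; 0 0 0)² = 7/429, sgn -1
Racah Σ t=2..3: t=2:+1/40320 t=3:−1/241920 = 1/48384
⇒ 3j(6 3 5; 3 1 -4)² = 24/1001, sgn -1
4πI² = N·(3j₀)²·(3jₘ)² = 56/143
I = +1·√(0.391608/4π) = 0.17653103
No selection rule forces the value: the integral is nonzero (none).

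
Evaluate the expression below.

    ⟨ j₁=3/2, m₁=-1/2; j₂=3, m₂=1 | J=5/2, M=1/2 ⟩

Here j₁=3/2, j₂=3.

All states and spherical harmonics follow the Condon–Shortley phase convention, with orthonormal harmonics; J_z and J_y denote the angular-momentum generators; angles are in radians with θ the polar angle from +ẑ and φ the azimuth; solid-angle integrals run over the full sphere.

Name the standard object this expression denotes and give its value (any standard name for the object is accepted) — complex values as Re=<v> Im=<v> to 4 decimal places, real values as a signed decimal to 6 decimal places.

This is a Clebsch–Gordan (vector-coupling) coefficient.
√[6·2!1!4!/8! · 1!2!4!2!3!2!] = √(288/35)
  +(−1)^1/∏(1,1,1,3,0,1)! = -1/6  (running -1/6)
  +(−1)^2/∏(2,0,0,2,1,2)! = 1/8  (running -1/24)
⟨..|..⟩ = √(288/35)·(-1/24) = -0.119523

Clebsch–Gordan coefficient, −√(1/70) ≈ -0.119523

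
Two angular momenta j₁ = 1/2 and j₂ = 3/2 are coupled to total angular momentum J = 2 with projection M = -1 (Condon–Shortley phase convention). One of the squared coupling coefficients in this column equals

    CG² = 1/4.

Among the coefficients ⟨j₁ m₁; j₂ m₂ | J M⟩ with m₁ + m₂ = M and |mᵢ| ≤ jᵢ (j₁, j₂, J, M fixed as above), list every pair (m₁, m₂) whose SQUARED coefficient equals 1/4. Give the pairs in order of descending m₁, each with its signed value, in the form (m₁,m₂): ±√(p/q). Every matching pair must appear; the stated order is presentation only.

Admissible pairs with m₁+m₂ = M = -1: (-1/2,-1/2), (1/2,-3/2)
  (m₁,m₂)=(1/2,-3/2): CG² = 1/4, CG = +√(1/4)   ← matches the target
  (m₁,m₂)=(-1/2,-1/2): CG² = 3/4, CG = +√(3/4)
Pairs with CG² = 1/4: (1/2,-3/2): +√(1/4)

(1/2,-3/2): +√(1/4)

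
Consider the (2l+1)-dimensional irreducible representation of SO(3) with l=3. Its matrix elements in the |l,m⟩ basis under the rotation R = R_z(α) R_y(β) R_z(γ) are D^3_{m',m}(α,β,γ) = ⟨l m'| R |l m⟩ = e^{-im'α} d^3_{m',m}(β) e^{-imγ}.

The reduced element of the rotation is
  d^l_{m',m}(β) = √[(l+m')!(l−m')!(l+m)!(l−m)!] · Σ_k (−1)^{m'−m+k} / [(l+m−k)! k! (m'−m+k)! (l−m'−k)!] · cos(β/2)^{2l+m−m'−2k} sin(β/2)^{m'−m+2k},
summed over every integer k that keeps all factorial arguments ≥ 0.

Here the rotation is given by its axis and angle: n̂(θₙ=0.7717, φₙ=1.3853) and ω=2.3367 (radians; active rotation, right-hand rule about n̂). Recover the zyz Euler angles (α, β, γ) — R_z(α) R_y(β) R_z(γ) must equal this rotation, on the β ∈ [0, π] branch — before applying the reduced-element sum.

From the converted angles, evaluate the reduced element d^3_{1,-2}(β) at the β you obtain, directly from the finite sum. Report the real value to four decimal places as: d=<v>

d=-0.4901

Axis–angle → zyz. n̂ = (sinθₙcosφₙ, sinθₙsinφₙ, cosθₙ) = (+0.128616, +0.685391, +0.716726), ω = 2.3367.
R = I cosω + sinω [n̂]ₓ + (1−cosω) n̂n̂ᵀ gives
  R = [-0.665180, -0.367326, +0.650083; +0.665844, +0.102206, +0.739058; -0.337918, +0.924460, +0.176596]
β = atan2(√(R₁₃²+R₂₃²), R₃₃) = 1.393269; α = atan2(R₂₃, R₁₃) mod 2π = 0.849361; γ = atan2(R₃₂, −R₃₁) mod 2π = 1.220354
d^3_{1,-2}(β=1.3933) via the finite sum:
With c≡cos(β/2)=0.767006 and s≡sin(β/2)=0.641640, N=[24·2·1·120]^{1/2}=75.894664
Admissible k: 0..1 (factorial args all ≥0)
  k=0: (−1)^3·75.8947/(12)·0.7670^3·0.6416^3 = -0.753877
  k=1: (−1)^4·75.8947/(24)·0.7670^1·0.6416^5 = +0.263788
d^3_{1,-2}(1.3933) = -0.753877 +0.263788 = -0.490088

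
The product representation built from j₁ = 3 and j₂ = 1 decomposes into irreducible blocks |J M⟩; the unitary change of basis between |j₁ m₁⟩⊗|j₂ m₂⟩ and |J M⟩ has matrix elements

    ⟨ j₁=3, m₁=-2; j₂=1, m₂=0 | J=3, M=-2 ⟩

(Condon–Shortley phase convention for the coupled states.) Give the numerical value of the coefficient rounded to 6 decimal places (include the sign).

-0.577350  (= −√(1/3))

triangle: 1!×5!×1!/8! = 120/40320
(j±m)!: 1!×5!×1!×1!×1!×5! = 14400
prefactor² = (2J+1)×Δ×N² = 300
  k=0: +1/(0!×1!×5!×1!×0!×0!) = 1/120
  k=1: −1/(1!×0!×4!×0!×1!×1!) = -1/24
Σ = -1/30  ⇒  CG² = 300×(-1/30)² = 1/3
CG = −√(1/3) = -0.577350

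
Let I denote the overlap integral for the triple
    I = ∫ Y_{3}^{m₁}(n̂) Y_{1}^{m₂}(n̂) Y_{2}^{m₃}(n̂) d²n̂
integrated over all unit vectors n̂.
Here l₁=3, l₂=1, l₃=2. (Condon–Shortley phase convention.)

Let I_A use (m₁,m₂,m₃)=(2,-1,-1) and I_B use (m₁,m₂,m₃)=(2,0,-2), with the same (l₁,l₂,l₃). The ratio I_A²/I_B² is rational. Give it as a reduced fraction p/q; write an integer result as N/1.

Same 3,1,2: normalisation and zero-m 3j drop out of the ratio.
A: Δ: 2! 4! 0! / 7! → 1/105; sum: t=0:+1/12 = 1/12; 3j²(3 1 2; 2 -1 -1) = Δ·Π!·Σ² = 2/21  (sign -1)
B: Δ: 2! 4! 0! / 7! → 1/105; sum: t=1:−1/24 = -1/24; 3j²(3 1 2; 2 0 -2) = Δ·Π!·Σ² = 1/21  (sign -1)
I_A²/I_B² = (2/21)/(1/21) = 2/1

2/1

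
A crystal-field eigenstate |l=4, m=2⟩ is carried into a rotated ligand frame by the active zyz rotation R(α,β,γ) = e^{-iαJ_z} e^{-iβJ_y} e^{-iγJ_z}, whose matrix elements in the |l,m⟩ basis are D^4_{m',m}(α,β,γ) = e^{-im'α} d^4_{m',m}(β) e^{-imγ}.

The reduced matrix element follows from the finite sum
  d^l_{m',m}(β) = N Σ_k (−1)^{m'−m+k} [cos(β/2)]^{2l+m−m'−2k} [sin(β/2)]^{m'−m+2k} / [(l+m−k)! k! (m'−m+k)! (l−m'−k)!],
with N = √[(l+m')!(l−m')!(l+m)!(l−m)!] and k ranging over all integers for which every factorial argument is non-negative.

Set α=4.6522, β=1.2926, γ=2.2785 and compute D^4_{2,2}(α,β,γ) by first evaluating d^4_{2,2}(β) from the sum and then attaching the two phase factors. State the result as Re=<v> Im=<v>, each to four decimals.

Split into d^4_{2,2}(β=1.2926) × two z-phases.
c=cos(1.292600/2)=0.798318, s=sin(1.292600/2)=0.602237; N=√[720·2·720·2]=1440.000000
The bounds max(0,m−m')=0 and min(l+m,l−m')=2 give 3 terms
  k=0: (−1)^0·1440.0000/(1440)·0.7983^8·0.6022^0 = +0.164970
  k=1: (−1)^1·1440.0000/(120)·0.7983^6·0.6022^2 = -1.126600
  k=2: (−1)^2·1440.0000/(96)·0.7983^4·0.6022^4 = +0.801425
d^4_{2,2}(1.2926) = +0.164970 -1.126600 +0.801425 = -0.160205
D = (-0.992763-0.120087i)·(-0.160205)·(-0.154764+0.987951i) = -0.043621+0.154152i

Re=-0.0436 Im=0.1542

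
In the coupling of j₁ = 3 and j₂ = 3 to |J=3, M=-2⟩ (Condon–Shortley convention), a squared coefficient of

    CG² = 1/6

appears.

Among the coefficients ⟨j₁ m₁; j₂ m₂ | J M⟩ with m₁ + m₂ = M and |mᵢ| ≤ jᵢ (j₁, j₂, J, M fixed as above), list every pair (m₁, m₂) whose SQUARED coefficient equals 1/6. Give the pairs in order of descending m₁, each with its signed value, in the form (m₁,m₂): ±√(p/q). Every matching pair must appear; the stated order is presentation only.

Admissible pairs with m₁+m₂ = M = -2: (-3,1), (-2,0), (-1,-1), (0,-2), (1,-3)
  (m₁,m₂)=(1,-3): CG² = 1/3, CG = +√(1/3)
  (m₁,m₂)=(0,-2): CG² = 1/6, CG = −√(1/6)   ← matches the target
  (m₁,m₂)=(-1,-1): CG² = 0/1, CG = 0
  (m₁,m₂)=(-2,0): CG² = 1/6, CG = +√(1/6)   ← matches the target
  (m₁,m₂)=(-3,1): CG² = 1/3, CG = −√(1/3)
Pairs with CG² = 1/6: (0,-2): −√(1/6); (-2,0): +√(1/6)

(0,-2): −√(1/6); (-2,0): +√(1/6)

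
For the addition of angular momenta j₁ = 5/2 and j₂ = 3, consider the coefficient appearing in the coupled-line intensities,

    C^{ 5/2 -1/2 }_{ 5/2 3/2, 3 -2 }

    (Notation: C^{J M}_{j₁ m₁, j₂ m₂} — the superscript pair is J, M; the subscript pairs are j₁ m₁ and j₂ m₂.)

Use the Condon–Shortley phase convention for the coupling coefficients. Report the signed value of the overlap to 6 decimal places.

+0.267261

j₁+j₂−J=3  J+j₁−j₂=2  J−j₁+j₂=3  j₁+j₂+J+1=9
(j₁±m₁, j₂±m₂, J±M) = (4,1,1,5,2,3)
P² = 288/7
sum k=0..1:
  [0] +1/12 = 1/12
  [1] −1/24 = -1/24
S = 1/24
C² = P²·S² = 1/14 ; C = +0.267261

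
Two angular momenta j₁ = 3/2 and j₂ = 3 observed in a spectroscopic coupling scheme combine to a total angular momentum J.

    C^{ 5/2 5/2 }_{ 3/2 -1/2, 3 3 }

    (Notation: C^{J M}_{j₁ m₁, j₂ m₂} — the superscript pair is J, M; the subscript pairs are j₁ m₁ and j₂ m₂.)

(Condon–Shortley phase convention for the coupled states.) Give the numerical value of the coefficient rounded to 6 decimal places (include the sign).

+√(15/28) = +0.731925

triangle: 2!·1!·4!/8! = 48/40320
(j±m)!: 1!·2!·6!·0!·5!·0! = 172800
prefactor² = (2J+1)·Δ·N² = 8640/7
  k=2: +1/(2!·0!·0!·4!·1!·0!) = 1/48
Σ = 1/48  ⇒  CG² = 8640/7·(1/48)² = 15/28
CG = +√(15/28) = +0.731925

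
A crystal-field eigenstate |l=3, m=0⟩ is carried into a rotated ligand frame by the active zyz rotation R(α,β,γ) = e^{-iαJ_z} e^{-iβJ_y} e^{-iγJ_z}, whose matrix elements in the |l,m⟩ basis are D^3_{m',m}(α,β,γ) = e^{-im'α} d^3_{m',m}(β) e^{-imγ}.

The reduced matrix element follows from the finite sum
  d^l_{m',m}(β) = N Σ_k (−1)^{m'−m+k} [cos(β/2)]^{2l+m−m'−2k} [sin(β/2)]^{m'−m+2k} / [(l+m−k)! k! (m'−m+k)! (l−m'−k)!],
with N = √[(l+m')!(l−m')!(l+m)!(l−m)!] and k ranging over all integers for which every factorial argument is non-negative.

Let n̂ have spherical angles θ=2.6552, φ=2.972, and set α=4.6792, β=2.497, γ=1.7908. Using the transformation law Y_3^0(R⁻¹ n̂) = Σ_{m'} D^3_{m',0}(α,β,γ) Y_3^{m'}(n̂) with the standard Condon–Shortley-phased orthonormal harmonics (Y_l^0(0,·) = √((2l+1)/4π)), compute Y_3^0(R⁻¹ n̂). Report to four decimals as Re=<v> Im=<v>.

Re=-0.1911 Im=0.0000

Need the full column D^3_{m',0} for m'=−3..3 at α=4.6792, β=2.4970, γ=1.7908.
cos(β/2)=0.316745, sin(β/2)=0.948511
d^3_{-3,0}: single k=3 term ⇒ +0.121275;  D = +0.012055+0.120675i
d^3_{-2,0}: k∈[2..3] ⇒ +0.049601 -0.444785 = -0.395184;  D = +0.394314-0.026212i
d^3_{-1,0}: k∈[1..3] ⇒ +0.010476 -0.281819 +0.842388 = +0.571045;  D = -0.018949-0.570730i
d^3_{0,0}: k∈[0..3] ⇒ +0.001010 -0.081502 +0.730856 -0.728204 = -0.077840;  D = -0.077840+0.000000i
d^3_{1,0}: k∈[0..2] ⇒ -0.010476 +0.281819 -0.842388 = -0.571045;  D = +0.018949-0.570730i
d^3_{2,0}: k∈[0..1] ⇒ +0.049601 -0.444785 = -0.395184;  D = +0.394314+0.026212i
d^3_{3,0}: single k=0 term ⇒ -0.121275;  D = -0.012055+0.120675i
Y_3^{m'}(θ=2.6552,φ=2.972) and Σ D·Y over m':
  (+0.0121+0.1207i)·(-0.0372-0.0208i)  (+0.3943-0.0262i)·(-0.1862-0.0657i)  (-0.0189-0.5707i)·(-0.4329-0.0741i)  (-0.0778+0.0000i)·(-0.2994+0.0000i)  (+0.0189-0.5707i)·(+0.4329-0.0741i)  (+0.3943+0.0262i)·(-0.1862+0.0657i)  (-0.0121+0.1207i)·(+0.0372-0.0208i)
Y_3^0(R⁻¹ n̂) = -0.191051+0.000000i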